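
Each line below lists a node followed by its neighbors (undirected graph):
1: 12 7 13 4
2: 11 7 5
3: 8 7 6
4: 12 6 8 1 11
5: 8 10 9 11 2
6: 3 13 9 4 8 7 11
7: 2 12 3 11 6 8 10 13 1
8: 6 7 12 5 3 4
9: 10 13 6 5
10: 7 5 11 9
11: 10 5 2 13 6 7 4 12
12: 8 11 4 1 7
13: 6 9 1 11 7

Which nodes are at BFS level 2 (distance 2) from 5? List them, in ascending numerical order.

3, 4, 6, 7, 12, 13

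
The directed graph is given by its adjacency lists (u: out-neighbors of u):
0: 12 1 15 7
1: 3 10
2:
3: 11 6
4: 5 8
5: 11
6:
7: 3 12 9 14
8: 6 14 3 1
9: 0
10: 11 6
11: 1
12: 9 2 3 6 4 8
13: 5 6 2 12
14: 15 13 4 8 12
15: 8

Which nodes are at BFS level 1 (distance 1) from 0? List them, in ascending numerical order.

1, 7, 12, 15

Level 0: 0
Level 1: 1, 7, 12, 15
Level 2: 2, 3, 4, 6, 8, 9, 10, 14
Level 3: 5, 11, 13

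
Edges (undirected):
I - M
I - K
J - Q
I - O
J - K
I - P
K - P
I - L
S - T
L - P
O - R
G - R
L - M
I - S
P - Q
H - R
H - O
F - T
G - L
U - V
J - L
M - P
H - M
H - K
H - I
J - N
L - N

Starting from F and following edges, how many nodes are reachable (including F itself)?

15

BFS from F visits: F, T, S, I, H, K, L, M, O, P, R, J, G, N, Q
Reachable nodes: 15 of 17 total.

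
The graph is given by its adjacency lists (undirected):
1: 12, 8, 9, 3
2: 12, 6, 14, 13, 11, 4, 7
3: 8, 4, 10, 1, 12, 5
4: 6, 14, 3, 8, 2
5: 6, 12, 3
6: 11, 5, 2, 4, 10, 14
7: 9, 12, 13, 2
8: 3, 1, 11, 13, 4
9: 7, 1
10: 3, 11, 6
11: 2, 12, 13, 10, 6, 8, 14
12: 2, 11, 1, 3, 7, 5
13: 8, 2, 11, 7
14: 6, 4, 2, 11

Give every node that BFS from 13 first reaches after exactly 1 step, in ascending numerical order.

2, 7, 8, 11

Level 0: 13
Level 1: 2, 7, 8, 11
Level 2: 1, 3, 4, 6, 9, 10, 12, 14
Level 3: 5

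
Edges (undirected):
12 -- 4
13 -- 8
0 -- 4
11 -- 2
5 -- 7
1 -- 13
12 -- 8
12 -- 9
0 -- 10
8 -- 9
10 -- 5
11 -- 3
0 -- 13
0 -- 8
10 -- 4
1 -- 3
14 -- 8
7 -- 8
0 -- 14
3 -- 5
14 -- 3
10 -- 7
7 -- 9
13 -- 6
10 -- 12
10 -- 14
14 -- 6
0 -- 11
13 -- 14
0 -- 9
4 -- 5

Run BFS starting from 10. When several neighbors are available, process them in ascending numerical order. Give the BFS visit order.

10, 0, 4, 5, 7, 12, 14, 8, 9, 11, 13, 3, 6, 2, 1

Visit 10; enqueue 0, 4, 5, 7, 12, 14 → queue [0, 4, 5, 7, 12, 14]
Visit 0; enqueue 8, 9, 11, 13 → queue [4, 5, 7, 12, 14, 8, 9, 11, 13]
Visit 4 → queue [5, 7, 12, 14, 8, 9, 11, 13]
Visit 5; enqueue 3 → queue [7, 12, 14, 8, 9, 11, 13, 3]
Visit 7 → queue [12, 14, 8, 9, 11, 13, 3]
Visit 12 → queue [14, 8, 9, 11, 13, 3]
Visit 14; enqueue 6 → queue [8, 9, 11, 13, 3, 6]
Visit 8 → queue [9, 11, 13, 3, 6]
Visit 9 → queue [11, 13, 3, 6]
Visit 11; enqueue 2 → queue [13, 3, 6, 2]
Visit 13; enqueue 1 → queue [3, 6, 2, 1]
Visit 3 → queue [6, 2, 1]
Visit 6 → queue [2, 1]
Visit 2 → queue [1]
Visit 1 → queue []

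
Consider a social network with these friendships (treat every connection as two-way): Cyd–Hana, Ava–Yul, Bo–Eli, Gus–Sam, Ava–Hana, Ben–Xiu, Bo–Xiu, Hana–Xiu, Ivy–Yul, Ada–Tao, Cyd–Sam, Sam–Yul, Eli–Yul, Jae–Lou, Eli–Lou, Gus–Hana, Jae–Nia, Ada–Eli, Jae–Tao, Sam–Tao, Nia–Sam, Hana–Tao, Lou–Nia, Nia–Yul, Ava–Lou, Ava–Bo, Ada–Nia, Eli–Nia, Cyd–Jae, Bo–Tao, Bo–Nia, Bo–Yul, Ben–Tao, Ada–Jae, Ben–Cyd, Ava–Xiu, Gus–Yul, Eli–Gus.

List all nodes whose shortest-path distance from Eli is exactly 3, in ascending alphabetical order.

Level 0: Eli
Level 1: Ada, Bo, Gus, Lou, Nia, Yul
Level 2: Ava, Hana, Ivy, Jae, Sam, Tao, Xiu
Level 3: Ben, Cyd

Ben, Cyd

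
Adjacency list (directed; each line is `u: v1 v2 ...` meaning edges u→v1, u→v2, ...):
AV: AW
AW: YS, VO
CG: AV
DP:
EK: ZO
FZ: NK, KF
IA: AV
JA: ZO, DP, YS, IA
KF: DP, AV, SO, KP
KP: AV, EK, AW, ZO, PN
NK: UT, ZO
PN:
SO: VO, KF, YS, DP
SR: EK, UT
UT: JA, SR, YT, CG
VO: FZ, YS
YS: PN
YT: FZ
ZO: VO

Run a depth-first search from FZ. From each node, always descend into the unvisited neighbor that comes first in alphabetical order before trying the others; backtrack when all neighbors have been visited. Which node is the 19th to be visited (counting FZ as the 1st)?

YT

Visit FZ
FZ → KF
KF → AV
AV → AW
AW → VO
VO → YS
YS → PN
KF → DP
KF → KP
KP → EK
EK → ZO
KF → SO
FZ → NK
NK → UT
UT → CG
UT → JA
JA → IA
UT → SR
UT → YT

Visit order: FZ, KF, AV, AW, VO, YS, PN, DP, KP, EK, ZO, SO, NK, UT, CG, JA, IA, SR, YT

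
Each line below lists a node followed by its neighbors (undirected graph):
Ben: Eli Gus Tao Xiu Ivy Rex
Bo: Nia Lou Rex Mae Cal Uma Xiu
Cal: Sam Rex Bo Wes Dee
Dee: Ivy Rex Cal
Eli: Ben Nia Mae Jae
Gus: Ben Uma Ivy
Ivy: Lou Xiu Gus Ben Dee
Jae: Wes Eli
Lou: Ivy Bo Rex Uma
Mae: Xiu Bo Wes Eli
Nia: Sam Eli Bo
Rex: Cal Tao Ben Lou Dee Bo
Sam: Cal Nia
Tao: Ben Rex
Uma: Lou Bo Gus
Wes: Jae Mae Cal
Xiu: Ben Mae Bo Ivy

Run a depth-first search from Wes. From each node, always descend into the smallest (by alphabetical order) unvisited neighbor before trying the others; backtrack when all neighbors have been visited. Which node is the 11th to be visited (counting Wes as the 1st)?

Nia

Visit Wes
Wes → Cal
Cal → Bo
Bo → Lou
Lou → Ivy
Ivy → Ben
Ben → Eli
Eli → Jae
Eli → Mae
Mae → Xiu
Eli → Nia
Nia → Sam
Ben → Gus
Gus → Uma
Ben → Rex
Rex → Dee
Rex → Tao

Visit order: Wes, Cal, Bo, Lou, Ivy, Ben, Eli, Jae, Mae, Xiu, Nia, Sam, Gus, Uma, Rex, Dee, Tao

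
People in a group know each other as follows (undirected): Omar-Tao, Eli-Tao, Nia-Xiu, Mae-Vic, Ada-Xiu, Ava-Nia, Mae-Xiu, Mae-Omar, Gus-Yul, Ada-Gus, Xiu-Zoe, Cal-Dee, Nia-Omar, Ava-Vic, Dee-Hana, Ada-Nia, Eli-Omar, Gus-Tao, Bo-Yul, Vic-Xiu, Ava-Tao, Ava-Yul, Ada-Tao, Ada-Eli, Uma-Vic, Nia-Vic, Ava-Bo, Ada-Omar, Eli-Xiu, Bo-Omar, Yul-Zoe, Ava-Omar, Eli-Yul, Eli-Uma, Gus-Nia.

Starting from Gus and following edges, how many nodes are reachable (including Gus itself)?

BFS from Gus visits: Gus, Ada, Nia, Tao, Yul, Eli, Omar, Xiu, Ava, Vic, Bo, Zoe, Uma, Mae
Reachable nodes: 14 of 17 total.

14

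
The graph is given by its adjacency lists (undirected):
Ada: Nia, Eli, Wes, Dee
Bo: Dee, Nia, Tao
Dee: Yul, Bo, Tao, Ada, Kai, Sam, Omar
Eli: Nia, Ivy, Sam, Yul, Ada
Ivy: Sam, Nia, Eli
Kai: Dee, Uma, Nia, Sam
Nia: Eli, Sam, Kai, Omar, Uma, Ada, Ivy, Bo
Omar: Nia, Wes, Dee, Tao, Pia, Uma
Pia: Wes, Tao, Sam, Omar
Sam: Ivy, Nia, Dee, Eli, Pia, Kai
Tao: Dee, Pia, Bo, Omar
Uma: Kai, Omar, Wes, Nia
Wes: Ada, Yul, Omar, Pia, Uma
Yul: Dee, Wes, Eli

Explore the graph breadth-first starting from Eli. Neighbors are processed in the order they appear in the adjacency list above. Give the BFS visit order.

Eli, Nia, Ivy, Sam, Yul, Ada, Kai, Omar, Uma, Bo, Dee, Pia, Wes, Tao

Visit Eli; enqueue Nia, Ivy, Sam, Yul, Ada → queue [Nia, Ivy, Sam, Yul, Ada]
Visit Nia; enqueue Kai, Omar, Uma, Bo → queue [Ivy, Sam, Yul, Ada, Kai, Omar, Uma, Bo]
Visit Ivy → queue [Sam, Yul, Ada, Kai, Omar, Uma, Bo]
Visit Sam; enqueue Dee, Pia → queue [Yul, Ada, Kai, Omar, Uma, Bo, Dee, Pia]
Visit Yul; enqueue Wes → queue [Ada, Kai, Omar, Uma, Bo, Dee, Pia, Wes]
Visit Ada → queue [Kai, Omar, Uma, Bo, Dee, Pia, Wes]
Visit Kai → queue [Omar, Uma, Bo, Dee, Pia, Wes]
Visit Omar; enqueue Tao → queue [Uma, Bo, Dee, Pia, Wes, Tao]
Visit Uma → queue [Bo, Dee, Pia, Wes, Tao]
Visit Bo → queue [Dee, Pia, Wes, Tao]
Visit Dee → queue [Pia, Wes, Tao]
Visit Pia → queue [Wes, Tao]
Visit Wes → queue [Tao]
Visit Tao → queue []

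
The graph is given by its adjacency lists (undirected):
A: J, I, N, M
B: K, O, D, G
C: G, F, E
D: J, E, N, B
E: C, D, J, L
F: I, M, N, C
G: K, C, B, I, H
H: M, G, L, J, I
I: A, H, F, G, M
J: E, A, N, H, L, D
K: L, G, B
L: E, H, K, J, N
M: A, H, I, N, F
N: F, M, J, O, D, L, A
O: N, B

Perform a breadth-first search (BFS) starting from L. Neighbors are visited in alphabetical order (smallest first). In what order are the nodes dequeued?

L -> E -> H -> J -> K -> N -> C -> D -> G -> I -> M -> A -> B -> F -> O

Visit L; enqueue E, H, J, K, N → queue [E, H, J, K, N]
Visit E; enqueue C, D → queue [H, J, K, N, C, D]
Visit H; enqueue G, I, M → queue [J, K, N, C, D, G, I, M]
Visit J; enqueue A → queue [K, N, C, D, G, I, M, A]
Visit K; enqueue B → queue [N, C, D, G, I, M, A, B]
Visit N; enqueue F, O → queue [C, D, G, I, M, A, B, F, O]
Visit C → queue [D, G, I, M, A, B, F, O]
Visit D → queue [G, I, M, A, B, F, O]
Visit G → queue [I, M, A, B, F, O]
Visit I → queue [M, A, B, F, O]
Visit M → queue [A, B, F, O]
Visit A → queue [B, F, O]
Visit B → queue [F, O]
Visit F → queue [O]
Visit O → queue []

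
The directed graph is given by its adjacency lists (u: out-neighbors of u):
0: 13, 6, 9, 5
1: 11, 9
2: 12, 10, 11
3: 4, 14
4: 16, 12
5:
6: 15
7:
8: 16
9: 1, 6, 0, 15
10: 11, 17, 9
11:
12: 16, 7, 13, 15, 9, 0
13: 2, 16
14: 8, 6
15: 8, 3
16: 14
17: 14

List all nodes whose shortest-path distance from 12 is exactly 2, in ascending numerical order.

1, 2, 3, 5, 6, 8, 14

Level 0: 12
Level 1: 0, 7, 9, 13, 15, 16
Level 2: 1, 2, 3, 5, 6, 8, 14
Level 3: 4, 10, 11
Level 4: 17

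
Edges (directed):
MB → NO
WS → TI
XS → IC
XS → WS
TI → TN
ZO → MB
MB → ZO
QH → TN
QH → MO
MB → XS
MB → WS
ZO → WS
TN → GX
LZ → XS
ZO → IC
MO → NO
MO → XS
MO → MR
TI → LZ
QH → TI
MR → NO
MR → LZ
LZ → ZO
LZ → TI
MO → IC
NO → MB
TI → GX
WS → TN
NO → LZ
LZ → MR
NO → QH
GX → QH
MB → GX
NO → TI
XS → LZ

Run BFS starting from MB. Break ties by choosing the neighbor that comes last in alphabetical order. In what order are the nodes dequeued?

Visit MB; enqueue ZO, XS, WS, NO, GX → queue [ZO, XS, WS, NO, GX]
Visit ZO; enqueue IC → queue [XS, WS, NO, GX, IC]
Visit XS; enqueue LZ → queue [WS, NO, GX, IC, LZ]
Visit WS; enqueue TN, TI → queue [NO, GX, IC, LZ, TN, TI]
Visit NO; enqueue QH → queue [GX, IC, LZ, TN, TI, QH]
Visit GX → queue [IC, LZ, TN, TI, QH]
Visit IC → queue [LZ, TN, TI, QH]
Visit LZ; enqueue MR → queue [TN, TI, QH, MR]
Visit TN → queue [TI, QH, MR]
Visit TI → queue [QH, MR]
Visit QH; enqueue MO → queue [MR, MO]
Visit MR → queue [MO]
Visit MO → queue []

MB → ZO → XS → WS → NO → GX → IC → LZ → TN → TI → QH → MR → MO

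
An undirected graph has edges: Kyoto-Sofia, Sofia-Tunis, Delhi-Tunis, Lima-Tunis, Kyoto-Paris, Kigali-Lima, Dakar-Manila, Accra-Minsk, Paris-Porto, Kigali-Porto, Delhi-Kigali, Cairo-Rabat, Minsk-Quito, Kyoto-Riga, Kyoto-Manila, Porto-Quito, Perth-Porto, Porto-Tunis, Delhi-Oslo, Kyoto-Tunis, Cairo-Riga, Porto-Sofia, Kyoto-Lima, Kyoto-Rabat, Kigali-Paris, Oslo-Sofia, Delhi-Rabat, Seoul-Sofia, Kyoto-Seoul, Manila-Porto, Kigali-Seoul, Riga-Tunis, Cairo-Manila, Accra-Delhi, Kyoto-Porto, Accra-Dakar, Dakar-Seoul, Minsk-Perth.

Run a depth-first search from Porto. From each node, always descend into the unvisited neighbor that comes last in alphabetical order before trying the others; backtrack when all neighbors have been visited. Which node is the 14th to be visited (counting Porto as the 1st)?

Visit Porto
Porto → Tunis
Tunis → Sofia
Sofia → Seoul
Seoul → Kyoto
Kyoto → Riga
Riga → Cairo
Cairo → Rabat
Rabat → Delhi
Delhi → Oslo
Delhi → Kigali
Kigali → Paris
Kigali → Lima
Delhi → Accra
Accra → Minsk
Minsk → Quito
Minsk → Perth
Accra → Dakar
Dakar → Manila

Visit order: Porto, Tunis, Sofia, Seoul, Kyoto, Riga, Cairo, Rabat, Delhi, Oslo, Kigali, Paris, Lima, Accra, Minsk, Quito, Perth, Dakar, Manila

Accra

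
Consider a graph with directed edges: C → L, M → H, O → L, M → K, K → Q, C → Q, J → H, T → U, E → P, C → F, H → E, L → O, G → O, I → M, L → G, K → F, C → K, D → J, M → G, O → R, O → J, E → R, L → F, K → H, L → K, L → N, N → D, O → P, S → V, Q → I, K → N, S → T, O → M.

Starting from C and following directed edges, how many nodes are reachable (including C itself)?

BFS from C visits: C, Q, L, K, F, I, O, N, G, H, M, R, P, J, D, E
Reachable nodes: 16 of 20 total.

16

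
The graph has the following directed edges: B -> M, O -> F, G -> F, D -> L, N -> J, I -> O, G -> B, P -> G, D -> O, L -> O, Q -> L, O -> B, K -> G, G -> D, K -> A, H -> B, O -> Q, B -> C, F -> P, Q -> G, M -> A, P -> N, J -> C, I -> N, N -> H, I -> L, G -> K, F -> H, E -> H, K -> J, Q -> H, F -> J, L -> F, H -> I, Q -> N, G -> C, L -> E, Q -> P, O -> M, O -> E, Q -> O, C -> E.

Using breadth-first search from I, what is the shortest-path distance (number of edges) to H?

Level 0: I
Level 1: L, N, O
Level 2: B, E, F, H, J, M, Q
Level 3: A, C, G, P
Level 4: D, K
H first appears at level 2.

2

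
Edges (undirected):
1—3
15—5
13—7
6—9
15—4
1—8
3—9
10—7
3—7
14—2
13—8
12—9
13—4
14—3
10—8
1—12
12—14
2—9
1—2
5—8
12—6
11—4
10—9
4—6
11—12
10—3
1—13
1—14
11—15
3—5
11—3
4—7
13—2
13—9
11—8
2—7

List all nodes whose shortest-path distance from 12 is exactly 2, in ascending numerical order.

Level 0: 12
Level 1: 1, 6, 9, 11, 14
Level 2: 2, 3, 4, 8, 10, 13, 15
Level 3: 5, 7

2, 3, 4, 8, 10, 13, 15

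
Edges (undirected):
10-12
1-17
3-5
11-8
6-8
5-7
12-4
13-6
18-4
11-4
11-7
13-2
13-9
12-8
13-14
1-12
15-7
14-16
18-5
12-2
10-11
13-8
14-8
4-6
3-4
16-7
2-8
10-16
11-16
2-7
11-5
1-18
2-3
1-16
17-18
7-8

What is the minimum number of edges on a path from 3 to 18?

Level 0: 3
Level 1: 2, 4, 5
Level 2: 6, 7, 8, 11, 12, 13, 18
Level 3: 1, 9, 10, 14, 15, 16, 17
18 first appears at level 2.

2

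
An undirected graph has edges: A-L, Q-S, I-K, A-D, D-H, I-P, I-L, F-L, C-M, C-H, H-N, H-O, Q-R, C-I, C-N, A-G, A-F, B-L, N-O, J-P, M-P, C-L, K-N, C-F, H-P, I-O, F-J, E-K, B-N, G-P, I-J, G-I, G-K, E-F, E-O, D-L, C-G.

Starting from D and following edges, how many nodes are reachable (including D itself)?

BFS from D visits: D, A, H, L, F, G, C, N, O, P, B, I, E, J, K, M
Reachable nodes: 16 of 19 total.

16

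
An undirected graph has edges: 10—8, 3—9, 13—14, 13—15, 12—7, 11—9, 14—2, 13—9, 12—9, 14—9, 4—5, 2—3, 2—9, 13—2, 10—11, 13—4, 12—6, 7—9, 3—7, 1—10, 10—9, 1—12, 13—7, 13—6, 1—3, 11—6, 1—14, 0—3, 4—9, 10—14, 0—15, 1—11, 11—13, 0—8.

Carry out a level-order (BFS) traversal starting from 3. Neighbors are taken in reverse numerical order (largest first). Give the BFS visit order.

3 -> 9 -> 7 -> 2 -> 1 -> 0 -> 14 -> 13 -> 12 -> 11 -> 10 -> 4 -> 15 -> 8 -> 6 -> 5

Visit 3; enqueue 9, 7, 2, 1, 0 → queue [9, 7, 2, 1, 0]
Visit 9; enqueue 14, 13, 12, 11, 10, 4 → queue [7, 2, 1, 0, 14, 13, 12, 11, 10, 4]
Visit 7 → queue [2, 1, 0, 14, 13, 12, 11, 10, 4]
Visit 2 → queue [1, 0, 14, 13, 12, 11, 10, 4]
Visit 1 → queue [0, 14, 13, 12, 11, 10, 4]
Visit 0; enqueue 15, 8 → queue [14, 13, 12, 11, 10, 4, 15, 8]
Visit 14 → queue [13, 12, 11, 10, 4, 15, 8]
Visit 13; enqueue 6 → queue [12, 11, 10, 4, 15, 8, 6]
Visit 12 → queue [11, 10, 4, 15, 8, 6]
Visit 11 → queue [10, 4, 15, 8, 6]
Visit 10 → queue [4, 15, 8, 6]
Visit 4; enqueue 5 → queue [15, 8, 6, 5]
Visit 15 → queue [8, 6, 5]
Visit 8 → queue [6, 5]
Visit 6 → queue [5]
Visit 5 → queue []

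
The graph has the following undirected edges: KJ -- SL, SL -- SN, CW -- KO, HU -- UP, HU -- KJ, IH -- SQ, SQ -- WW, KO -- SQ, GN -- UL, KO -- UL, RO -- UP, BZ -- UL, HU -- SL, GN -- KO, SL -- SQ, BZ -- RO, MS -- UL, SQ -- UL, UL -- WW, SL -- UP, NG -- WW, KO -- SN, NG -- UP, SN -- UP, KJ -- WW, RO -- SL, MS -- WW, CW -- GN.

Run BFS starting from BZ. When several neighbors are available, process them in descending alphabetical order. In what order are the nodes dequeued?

Visit BZ; enqueue UL, RO → queue [UL, RO]
Visit UL; enqueue WW, SQ, MS, KO, GN → queue [RO, WW, SQ, MS, KO, GN]
Visit RO; enqueue UP, SL → queue [WW, SQ, MS, KO, GN, UP, SL]
Visit WW; enqueue NG, KJ → queue [SQ, MS, KO, GN, UP, SL, NG, KJ]
Visit SQ; enqueue IH → queue [MS, KO, GN, UP, SL, NG, KJ, IH]
Visit MS → queue [KO, GN, UP, SL, NG, KJ, IH]
Visit KO; enqueue SN, CW → queue [GN, UP, SL, NG, KJ, IH, SN, CW]
Visit GN → queue [UP, SL, NG, KJ, IH, SN, CW]
Visit UP; enqueue HU → queue [SL, NG, KJ, IH, SN, CW, HU]
Visit SL → queue [NG, KJ, IH, SN, CW, HU]
Visit NG → queue [KJ, IH, SN, CW, HU]
Visit KJ → queue [IH, SN, CW, HU]
Visit IH → queue [SN, CW, HU]
Visit SN → queue [CW, HU]
Visit CW → queue [HU]
Visit HU → queue []

BZ, UL, RO, WW, SQ, MS, KO, GN, UP, SL, NG, KJ, IH, SN, CW, HU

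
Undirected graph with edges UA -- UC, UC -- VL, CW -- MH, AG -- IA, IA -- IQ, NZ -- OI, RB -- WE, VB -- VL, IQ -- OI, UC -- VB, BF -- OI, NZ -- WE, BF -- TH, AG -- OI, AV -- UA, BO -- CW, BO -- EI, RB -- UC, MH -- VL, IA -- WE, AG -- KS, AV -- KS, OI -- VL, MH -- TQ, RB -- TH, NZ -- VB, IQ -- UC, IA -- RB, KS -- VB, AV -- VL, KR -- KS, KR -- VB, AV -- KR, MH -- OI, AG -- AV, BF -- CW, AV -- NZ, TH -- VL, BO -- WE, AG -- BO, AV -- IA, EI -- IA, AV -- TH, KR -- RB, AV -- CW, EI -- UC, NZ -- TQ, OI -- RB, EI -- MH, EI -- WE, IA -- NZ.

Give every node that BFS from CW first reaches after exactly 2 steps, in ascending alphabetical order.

Level 0: CW
Level 1: AV, BF, BO, MH
Level 2: AG, EI, IA, KR, KS, NZ, OI, TH, TQ, UA, VL, WE
Level 3: IQ, RB, UC, VB

AG, EI, IA, KR, KS, NZ, OI, TH, TQ, UA, VL, WE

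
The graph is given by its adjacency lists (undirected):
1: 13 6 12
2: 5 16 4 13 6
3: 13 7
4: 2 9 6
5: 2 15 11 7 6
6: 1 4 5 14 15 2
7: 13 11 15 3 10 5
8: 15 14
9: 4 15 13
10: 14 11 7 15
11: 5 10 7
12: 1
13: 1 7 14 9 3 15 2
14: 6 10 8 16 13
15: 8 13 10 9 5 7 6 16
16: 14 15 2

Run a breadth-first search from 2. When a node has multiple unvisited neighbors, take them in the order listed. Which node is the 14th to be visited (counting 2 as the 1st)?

Visit 2; enqueue 5, 16, 4, 13, 6 → queue [5, 16, 4, 13, 6]
Visit 5; enqueue 15, 11, 7 → queue [16, 4, 13, 6, 15, 11, 7]
Visit 16; enqueue 14 → queue [4, 13, 6, 15, 11, 7, 14]
Visit 4; enqueue 9 → queue [13, 6, 15, 11, 7, 14, 9]
Visit 13; enqueue 1, 3 → queue [6, 15, 11, 7, 14, 9, 1, 3]
Visit 6 → queue [15, 11, 7, 14, 9, 1, 3]
Visit 15; enqueue 8, 10 → queue [11, 7, 14, 9, 1, 3, 8, 10]
Visit 11 → queue [7, 14, 9, 1, 3, 8, 10]
Visit 7 → queue [14, 9, 1, 3, 8, 10]
Visit 14 → queue [9, 1, 3, 8, 10]
Visit 9 → queue [1, 3, 8, 10]
Visit 1; enqueue 12 → queue [3, 8, 10, 12]
Visit 3 → queue [8, 10, 12]
Visit 8 → queue [10, 12]
Visit 10 → queue [12]
Visit 12 → queue []

Visit order: 2, 5, 16, 4, 13, 6, 15, 11, 7, 14, 9, 1, 3, 8, 10, 12

8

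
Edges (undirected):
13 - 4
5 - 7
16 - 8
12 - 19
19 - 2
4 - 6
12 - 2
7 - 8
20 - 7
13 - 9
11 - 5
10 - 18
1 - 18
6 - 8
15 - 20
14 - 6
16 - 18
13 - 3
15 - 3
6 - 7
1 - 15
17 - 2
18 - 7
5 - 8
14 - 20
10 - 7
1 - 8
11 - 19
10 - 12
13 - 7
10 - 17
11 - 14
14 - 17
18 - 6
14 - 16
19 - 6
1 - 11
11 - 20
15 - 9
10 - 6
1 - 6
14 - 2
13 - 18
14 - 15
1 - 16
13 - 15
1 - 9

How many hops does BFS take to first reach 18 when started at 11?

Level 0: 11
Level 1: 1, 5, 14, 19, 20
Level 2: 2, 6, 7, 8, 9, 12, 15, 16, 17, 18
Level 3: 3, 4, 10, 13
18 first appears at level 2.

2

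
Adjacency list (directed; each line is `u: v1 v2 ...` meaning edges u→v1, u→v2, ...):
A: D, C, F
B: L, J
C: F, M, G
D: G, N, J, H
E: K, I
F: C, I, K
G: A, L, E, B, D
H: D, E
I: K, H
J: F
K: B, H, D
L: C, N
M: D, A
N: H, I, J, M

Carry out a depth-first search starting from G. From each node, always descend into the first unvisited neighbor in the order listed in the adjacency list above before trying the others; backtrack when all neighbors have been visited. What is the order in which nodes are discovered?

Visit G
G → A
A → D
D → N
N → H
H → E
E → K
K → B
B → L
L → C
C → F
F → I
C → M
B → J

G -> A -> D -> N -> H -> E -> K -> B -> L -> C -> F -> I -> M -> J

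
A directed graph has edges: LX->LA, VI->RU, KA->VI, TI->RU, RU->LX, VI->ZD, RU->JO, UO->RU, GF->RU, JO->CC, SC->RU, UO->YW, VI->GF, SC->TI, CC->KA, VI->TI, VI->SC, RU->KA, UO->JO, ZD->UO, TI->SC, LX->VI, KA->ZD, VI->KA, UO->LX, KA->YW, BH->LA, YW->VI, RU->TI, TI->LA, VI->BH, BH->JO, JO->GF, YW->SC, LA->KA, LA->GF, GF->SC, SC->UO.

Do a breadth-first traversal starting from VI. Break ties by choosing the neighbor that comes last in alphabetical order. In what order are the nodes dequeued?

VI → ZD → TI → SC → RU → KA → GF → BH → UO → LA → LX → JO → YW → CC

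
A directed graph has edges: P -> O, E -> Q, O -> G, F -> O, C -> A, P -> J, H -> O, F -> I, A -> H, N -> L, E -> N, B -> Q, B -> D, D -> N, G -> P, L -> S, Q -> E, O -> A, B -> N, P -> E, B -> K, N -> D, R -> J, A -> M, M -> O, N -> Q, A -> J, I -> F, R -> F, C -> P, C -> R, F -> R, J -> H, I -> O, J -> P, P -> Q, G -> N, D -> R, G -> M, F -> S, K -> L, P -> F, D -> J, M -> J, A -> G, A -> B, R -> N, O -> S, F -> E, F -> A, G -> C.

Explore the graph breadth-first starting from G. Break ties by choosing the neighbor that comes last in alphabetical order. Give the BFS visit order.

Visit G; enqueue P, N, M, C → queue [P, N, M, C]
Visit P; enqueue Q, O, J, F, E → queue [N, M, C, Q, O, J, F, E]
Visit N; enqueue L, D → queue [M, C, Q, O, J, F, E, L, D]
Visit M → queue [C, Q, O, J, F, E, L, D]
Visit C; enqueue R, A → queue [Q, O, J, F, E, L, D, R, A]
Visit Q → queue [O, J, F, E, L, D, R, A]
Visit O; enqueue S → queue [J, F, E, L, D, R, A, S]
Visit J; enqueue H → queue [F, E, L, D, R, A, S, H]
Visit F; enqueue I → queue [E, L, D, R, A, S, H, I]
Visit E → queue [L, D, R, A, S, H, I]
Visit L → queue [D, R, A, S, H, I]
Visit D → queue [R, A, S, H, I]
Visit R → queue [A, S, H, I]
Visit A; enqueue B → queue [S, H, I, B]
Visit S → queue [H, I, B]
Visit H → queue [I, B]
Visit I → queue [B]
Visit B; enqueue K → queue [K]
Visit K → queue []

G, P, N, M, C, Q, O, J, F, E, L, D, R, A, S, H, I, B, K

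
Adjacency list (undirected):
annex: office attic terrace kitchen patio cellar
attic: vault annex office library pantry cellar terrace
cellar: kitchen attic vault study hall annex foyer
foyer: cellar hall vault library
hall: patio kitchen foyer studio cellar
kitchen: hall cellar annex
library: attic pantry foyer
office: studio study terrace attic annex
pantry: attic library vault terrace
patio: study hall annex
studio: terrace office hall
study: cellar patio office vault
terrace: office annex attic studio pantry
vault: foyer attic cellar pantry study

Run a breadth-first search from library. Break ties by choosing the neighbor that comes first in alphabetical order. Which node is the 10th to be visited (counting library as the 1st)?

hall

Visit library; enqueue attic, foyer, pantry → queue [attic, foyer, pantry]
Visit attic; enqueue annex, cellar, office, terrace, vault → queue [foyer, pantry, annex, cellar, office, terrace, vault]
Visit foyer; enqueue hall → queue [pantry, annex, cellar, office, terrace, vault, hall]
Visit pantry → queue [annex, cellar, office, terrace, vault, hall]
Visit annex; enqueue kitchen, patio → queue [cellar, office, terrace, vault, hall, kitchen, patio]
Visit cellar; enqueue study → queue [office, terrace, vault, hall, kitchen, patio, study]
Visit office; enqueue studio → queue [terrace, vault, hall, kitchen, patio, study, studio]
Visit terrace → queue [vault, hall, kitchen, patio, study, studio]
Visit vault → queue [hall, kitchen, patio, study, studio]
Visit hall → queue [kitchen, patio, study, studio]
Visit kitchen → queue [patio, study, studio]
Visit patio → queue [study, studio]
Visit study → queue [studio]
Visit studio → queue []

Visit order: library, attic, foyer, pantry, annex, cellar, office, terrace, vault, hall, kitchen, patio, study, studio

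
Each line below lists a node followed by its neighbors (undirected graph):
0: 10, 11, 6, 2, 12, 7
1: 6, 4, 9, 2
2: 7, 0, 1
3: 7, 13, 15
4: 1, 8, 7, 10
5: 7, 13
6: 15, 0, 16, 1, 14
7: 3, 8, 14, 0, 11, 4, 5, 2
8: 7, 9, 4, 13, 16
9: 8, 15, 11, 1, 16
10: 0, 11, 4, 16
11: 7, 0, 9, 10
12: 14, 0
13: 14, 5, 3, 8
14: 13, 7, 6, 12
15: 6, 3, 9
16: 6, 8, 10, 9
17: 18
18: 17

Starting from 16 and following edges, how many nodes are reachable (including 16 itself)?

BFS from 16 visits: 16, 10, 9, 8, 6, 11, 4, 0, 15, 1, 13, 7, 14, 12, 2, 3, 5
Reachable nodes: 17 of 19 total.

17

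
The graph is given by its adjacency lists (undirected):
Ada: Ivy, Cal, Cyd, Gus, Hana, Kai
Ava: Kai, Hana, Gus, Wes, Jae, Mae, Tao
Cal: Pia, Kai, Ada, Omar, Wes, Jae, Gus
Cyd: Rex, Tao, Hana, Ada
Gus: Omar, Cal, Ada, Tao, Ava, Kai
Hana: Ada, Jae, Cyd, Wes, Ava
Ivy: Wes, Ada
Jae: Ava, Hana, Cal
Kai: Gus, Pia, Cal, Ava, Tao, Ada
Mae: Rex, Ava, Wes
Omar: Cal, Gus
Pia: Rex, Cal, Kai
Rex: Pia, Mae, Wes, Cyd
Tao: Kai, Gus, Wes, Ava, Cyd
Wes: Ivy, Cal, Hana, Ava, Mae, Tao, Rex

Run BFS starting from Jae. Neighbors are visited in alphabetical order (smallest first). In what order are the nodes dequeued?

Visit Jae; enqueue Ava, Cal, Hana → queue [Ava, Cal, Hana]
Visit Ava; enqueue Gus, Kai, Mae, Tao, Wes → queue [Cal, Hana, Gus, Kai, Mae, Tao, Wes]
Visit Cal; enqueue Ada, Omar, Pia → queue [Hana, Gus, Kai, Mae, Tao, Wes, Ada, Omar, Pia]
Visit Hana; enqueue Cyd → queue [Gus, Kai, Mae, Tao, Wes, Ada, Omar, Pia, Cyd]
Visit Gus → queue [Kai, Mae, Tao, Wes, Ada, Omar, Pia, Cyd]
Visit Kai → queue [Mae, Tao, Wes, Ada, Omar, Pia, Cyd]
Visit Mae; enqueue Rex → queue [Tao, Wes, Ada, Omar, Pia, Cyd, Rex]
Visit Tao → queue [Wes, Ada, Omar, Pia, Cyd, Rex]
Visit Wes; enqueue Ivy → queue [Ada, Omar, Pia, Cyd, Rex, Ivy]
Visit Ada → queue [Omar, Pia, Cyd, Rex, Ivy]
Visit Omar → queue [Pia, Cyd, Rex, Ivy]
Visit Pia → queue [Cyd, Rex, Ivy]
Visit Cyd → queue [Rex, Ivy]
Visit Rex → queue [Ivy]
Visit Ivy → queue []

Jae -> Ava -> Cal -> Hana -> Gus -> Kai -> Mae -> Tao -> Wes -> Ada -> Omar -> Pia -> Cyd -> Rex -> Ivy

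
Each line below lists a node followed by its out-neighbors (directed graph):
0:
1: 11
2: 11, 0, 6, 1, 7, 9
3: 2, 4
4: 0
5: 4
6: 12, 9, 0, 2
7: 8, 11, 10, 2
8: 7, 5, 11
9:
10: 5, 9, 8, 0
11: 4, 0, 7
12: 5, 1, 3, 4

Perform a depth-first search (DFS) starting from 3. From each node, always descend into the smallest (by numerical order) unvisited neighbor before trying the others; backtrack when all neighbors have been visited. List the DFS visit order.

3 2 0 1 11 4 7 8 5 10 9 6 12

Visit 3
3 → 2
2 → 0
2 → 1
1 → 11
11 → 4
11 → 7
7 → 8
8 → 5
7 → 10
10 → 9
2 → 6
6 → 12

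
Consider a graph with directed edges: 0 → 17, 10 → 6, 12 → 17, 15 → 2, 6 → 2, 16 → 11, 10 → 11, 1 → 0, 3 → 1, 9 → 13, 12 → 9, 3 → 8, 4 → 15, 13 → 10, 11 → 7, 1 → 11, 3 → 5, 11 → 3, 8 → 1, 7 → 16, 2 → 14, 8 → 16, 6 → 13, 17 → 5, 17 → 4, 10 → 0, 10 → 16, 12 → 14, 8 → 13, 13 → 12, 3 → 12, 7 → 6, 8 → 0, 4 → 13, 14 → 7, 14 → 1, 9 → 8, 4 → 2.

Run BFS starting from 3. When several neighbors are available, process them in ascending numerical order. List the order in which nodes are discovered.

3, 1, 5, 8, 12, 0, 11, 13, 16, 9, 14, 17, 7, 10, 4, 6, 2, 15

Visit 3; enqueue 1, 5, 8, 12 → queue [1, 5, 8, 12]
Visit 1; enqueue 0, 11 → queue [5, 8, 12, 0, 11]
Visit 5 → queue [8, 12, 0, 11]
Visit 8; enqueue 13, 16 → queue [12, 0, 11, 13, 16]
Visit 12; enqueue 9, 14, 17 → queue [0, 11, 13, 16, 9, 14, 17]
Visit 0 → queue [11, 13, 16, 9, 14, 17]
Visit 11; enqueue 7 → queue [13, 16, 9, 14, 17, 7]
Visit 13; enqueue 10 → queue [16, 9, 14, 17, 7, 10]
Visit 16 → queue [9, 14, 17, 7, 10]
Visit 9 → queue [14, 17, 7, 10]
Visit 14 → queue [17, 7, 10]
Visit 17; enqueue 4 → queue [7, 10, 4]
Visit 7; enqueue 6 → queue [10, 4, 6]
Visit 10 → queue [4, 6]
Visit 4; enqueue 2, 15 → queue [6, 2, 15]
Visit 6 → queue [2, 15]
Visit 2 → queue [15]
Visit 15 → queue []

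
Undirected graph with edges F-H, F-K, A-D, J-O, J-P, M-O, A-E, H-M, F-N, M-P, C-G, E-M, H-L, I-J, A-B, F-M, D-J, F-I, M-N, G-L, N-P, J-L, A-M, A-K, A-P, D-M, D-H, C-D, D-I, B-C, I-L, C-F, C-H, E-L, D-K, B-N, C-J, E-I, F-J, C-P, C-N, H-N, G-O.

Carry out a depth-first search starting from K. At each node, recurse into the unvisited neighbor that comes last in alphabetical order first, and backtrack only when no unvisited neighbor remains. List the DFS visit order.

Visit K
K → F
F → N
N → P
P → M
M → O
O → J
J → L
L → I
I → E
E → A
A → D
D → H
H → C
C → G
C → B

K -> F -> N -> P -> M -> O -> J -> L -> I -> E -> A -> D -> H -> C -> G -> B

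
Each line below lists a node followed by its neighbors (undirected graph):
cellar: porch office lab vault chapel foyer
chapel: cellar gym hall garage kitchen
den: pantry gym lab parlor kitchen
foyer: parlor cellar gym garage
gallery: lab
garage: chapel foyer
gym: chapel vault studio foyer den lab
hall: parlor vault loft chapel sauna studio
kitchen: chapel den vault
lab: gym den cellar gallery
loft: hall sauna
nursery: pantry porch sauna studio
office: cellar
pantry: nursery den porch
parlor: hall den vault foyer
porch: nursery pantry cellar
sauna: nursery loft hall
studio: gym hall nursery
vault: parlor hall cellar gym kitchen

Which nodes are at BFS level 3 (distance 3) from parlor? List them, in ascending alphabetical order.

gallery, nursery, office, porch

Level 0: parlor
Level 1: den, foyer, hall, vault
Level 2: cellar, chapel, garage, gym, kitchen, lab, loft, pantry, sauna, studio
Level 3: gallery, nursery, office, porch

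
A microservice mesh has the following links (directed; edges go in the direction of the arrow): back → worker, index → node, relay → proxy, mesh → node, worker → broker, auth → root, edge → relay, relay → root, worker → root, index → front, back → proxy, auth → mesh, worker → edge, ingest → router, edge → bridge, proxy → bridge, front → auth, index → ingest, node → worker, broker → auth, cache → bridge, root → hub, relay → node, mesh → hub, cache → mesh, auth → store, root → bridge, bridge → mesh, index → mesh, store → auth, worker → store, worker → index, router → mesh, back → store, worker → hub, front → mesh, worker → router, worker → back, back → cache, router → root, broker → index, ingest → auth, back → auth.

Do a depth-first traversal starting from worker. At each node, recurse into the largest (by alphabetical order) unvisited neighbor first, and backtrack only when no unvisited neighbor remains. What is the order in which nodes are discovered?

worker store auth root hub bridge mesh node router index ingest front edge relay proxy broker back cache

Visit worker
worker → store
store → auth
auth → root
root → hub
root → bridge
bridge → mesh
mesh → node
worker → router
worker → index
index → ingest
index → front
worker → edge
edge → relay
relay → proxy
worker → broker
worker → back
back → cache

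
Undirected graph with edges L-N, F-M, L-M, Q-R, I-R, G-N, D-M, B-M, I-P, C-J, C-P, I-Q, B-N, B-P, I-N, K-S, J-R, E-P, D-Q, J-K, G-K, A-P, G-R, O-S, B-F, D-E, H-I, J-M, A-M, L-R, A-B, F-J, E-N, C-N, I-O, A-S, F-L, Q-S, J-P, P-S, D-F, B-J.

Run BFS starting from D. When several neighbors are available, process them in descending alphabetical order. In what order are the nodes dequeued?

D -> Q -> M -> F -> E -> S -> R -> I -> L -> J -> B -> A -> P -> N -> O -> K -> G -> H -> C

Visit D; enqueue Q, M, F, E → queue [Q, M, F, E]
Visit Q; enqueue S, R, I → queue [M, F, E, S, R, I]
Visit M; enqueue L, J, B, A → queue [F, E, S, R, I, L, J, B, A]
Visit F → queue [E, S, R, I, L, J, B, A]
Visit E; enqueue P, N → queue [S, R, I, L, J, B, A, P, N]
Visit S; enqueue O, K → queue [R, I, L, J, B, A, P, N, O, K]
Visit R; enqueue G → queue [I, L, J, B, A, P, N, O, K, G]
Visit I; enqueue H → queue [L, J, B, A, P, N, O, K, G, H]
Visit L → queue [J, B, A, P, N, O, K, G, H]
Visit J; enqueue C → queue [B, A, P, N, O, K, G, H, C]
Visit B → queue [A, P, N, O, K, G, H, C]
Visit A → queue [P, N, O, K, G, H, C]
Visit P → queue [N, O, K, G, H, C]
Visit N → queue [O, K, G, H, C]
Visit O → queue [K, G, H, C]
Visit K → queue [G, H, C]
Visit G → queue [H, C]
Visit H → queue [C]
Visit C → queue []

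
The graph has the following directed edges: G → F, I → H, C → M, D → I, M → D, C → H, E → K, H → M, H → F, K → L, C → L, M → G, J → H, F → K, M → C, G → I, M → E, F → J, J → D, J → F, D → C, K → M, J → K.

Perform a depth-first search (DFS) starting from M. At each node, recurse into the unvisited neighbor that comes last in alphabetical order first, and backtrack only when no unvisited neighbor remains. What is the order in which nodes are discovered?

M → G → I → H → F → K → L → J → D → C → E

Visit M
M → G
G → I
I → H
H → F
F → K
K → L
F → J
J → D
D → C
M → E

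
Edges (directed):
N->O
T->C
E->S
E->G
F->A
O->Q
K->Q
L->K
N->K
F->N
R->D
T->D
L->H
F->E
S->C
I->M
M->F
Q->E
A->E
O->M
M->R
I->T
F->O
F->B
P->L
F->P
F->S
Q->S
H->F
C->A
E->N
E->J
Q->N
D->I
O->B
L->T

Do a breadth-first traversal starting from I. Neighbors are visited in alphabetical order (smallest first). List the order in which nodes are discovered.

I -> M -> T -> F -> R -> C -> D -> A -> B -> E -> N -> O -> P -> S -> G -> J -> K -> Q -> L -> H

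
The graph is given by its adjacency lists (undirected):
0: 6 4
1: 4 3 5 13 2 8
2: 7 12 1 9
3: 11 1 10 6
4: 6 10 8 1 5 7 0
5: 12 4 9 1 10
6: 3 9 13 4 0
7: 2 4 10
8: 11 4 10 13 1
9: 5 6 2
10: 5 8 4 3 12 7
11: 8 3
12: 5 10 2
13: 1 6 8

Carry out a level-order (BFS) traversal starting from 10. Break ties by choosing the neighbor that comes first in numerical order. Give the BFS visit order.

10 → 3 → 4 → 5 → 7 → 8 → 12 → 1 → 6 → 11 → 0 → 9 → 2 → 13

Visit 10; enqueue 3, 4, 5, 7, 8, 12 → queue [3, 4, 5, 7, 8, 12]
Visit 3; enqueue 1, 6, 11 → queue [4, 5, 7, 8, 12, 1, 6, 11]
Visit 4; enqueue 0 → queue [5, 7, 8, 12, 1, 6, 11, 0]
Visit 5; enqueue 9 → queue [7, 8, 12, 1, 6, 11, 0, 9]
Visit 7; enqueue 2 → queue [8, 12, 1, 6, 11, 0, 9, 2]
Visit 8; enqueue 13 → queue [12, 1, 6, 11, 0, 9, 2, 13]
Visit 12 → queue [1, 6, 11, 0, 9, 2, 13]
Visit 1 → queue [6, 11, 0, 9, 2, 13]
Visit 6 → queue [11, 0, 9, 2, 13]
Visit 11 → queue [0, 9, 2, 13]
Visit 0 → queue [9, 2, 13]
Visit 9 → queue [2, 13]
Visit 2 → queue [13]
Visit 13 → queue []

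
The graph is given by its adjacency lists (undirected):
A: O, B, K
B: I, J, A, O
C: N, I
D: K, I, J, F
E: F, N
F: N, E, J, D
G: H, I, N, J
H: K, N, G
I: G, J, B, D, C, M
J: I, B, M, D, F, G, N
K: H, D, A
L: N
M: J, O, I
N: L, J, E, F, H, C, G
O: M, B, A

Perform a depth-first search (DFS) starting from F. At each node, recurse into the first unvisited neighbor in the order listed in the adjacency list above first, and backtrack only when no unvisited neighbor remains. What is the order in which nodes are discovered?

Visit F
F → N
N → L
N → J
J → I
I → G
G → H
H → K
K → D
K → A
A → O
O → M
O → B
I → C
N → E

F, N, L, J, I, G, H, K, D, A, O, M, B, C, E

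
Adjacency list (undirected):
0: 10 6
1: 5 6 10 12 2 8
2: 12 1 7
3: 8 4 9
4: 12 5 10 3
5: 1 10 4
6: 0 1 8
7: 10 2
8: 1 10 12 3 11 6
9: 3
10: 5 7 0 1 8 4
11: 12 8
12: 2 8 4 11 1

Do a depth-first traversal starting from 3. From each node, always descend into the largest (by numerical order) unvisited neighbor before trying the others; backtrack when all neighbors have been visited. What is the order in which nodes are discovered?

3, 9, 8, 12, 11, 4, 10, 7, 2, 1, 6, 0, 5

Visit 3
3 → 9
3 → 8
8 → 12
12 → 11
12 → 4
4 → 10
10 → 7
7 → 2
2 → 1
1 → 6
6 → 0
1 → 5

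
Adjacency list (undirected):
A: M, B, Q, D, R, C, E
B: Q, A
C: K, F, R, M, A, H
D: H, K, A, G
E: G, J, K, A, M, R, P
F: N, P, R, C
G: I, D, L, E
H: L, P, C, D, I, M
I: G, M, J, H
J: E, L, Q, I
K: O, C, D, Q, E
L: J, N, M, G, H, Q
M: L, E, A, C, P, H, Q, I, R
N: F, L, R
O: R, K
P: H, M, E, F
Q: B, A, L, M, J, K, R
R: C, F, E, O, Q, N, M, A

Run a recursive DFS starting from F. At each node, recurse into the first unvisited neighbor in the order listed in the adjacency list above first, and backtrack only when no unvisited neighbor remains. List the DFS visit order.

Visit F
F → N
N → L
L → J
J → E
E → G
G → I
I → M
M → A
A → B
B → Q
Q → K
K → O
O → R
R → C
C → H
H → P
H → D

F, N, L, J, E, G, I, M, A, B, Q, K, O, R, C, H, P, D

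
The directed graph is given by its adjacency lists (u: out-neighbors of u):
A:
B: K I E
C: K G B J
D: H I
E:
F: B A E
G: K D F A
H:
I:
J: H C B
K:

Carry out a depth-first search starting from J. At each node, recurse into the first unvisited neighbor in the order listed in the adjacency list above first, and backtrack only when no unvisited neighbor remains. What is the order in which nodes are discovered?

J, H, C, K, G, D, I, F, B, E, A

Visit J
J → H
J → C
C → K
C → G
G → D
D → I
G → F
F → B
B → E
F → A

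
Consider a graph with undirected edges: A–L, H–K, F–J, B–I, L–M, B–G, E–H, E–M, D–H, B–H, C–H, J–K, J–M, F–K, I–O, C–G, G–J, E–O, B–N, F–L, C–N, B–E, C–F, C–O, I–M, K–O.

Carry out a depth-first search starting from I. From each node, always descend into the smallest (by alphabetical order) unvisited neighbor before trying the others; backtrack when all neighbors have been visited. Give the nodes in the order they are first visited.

Visit I
I → B
B → E
E → H
H → C
C → F
F → J
J → G
J → K
K → O
J → M
M → L
L → A
C → N
H → D

I, B, E, H, C, F, J, G, K, O, M, L, A, N, D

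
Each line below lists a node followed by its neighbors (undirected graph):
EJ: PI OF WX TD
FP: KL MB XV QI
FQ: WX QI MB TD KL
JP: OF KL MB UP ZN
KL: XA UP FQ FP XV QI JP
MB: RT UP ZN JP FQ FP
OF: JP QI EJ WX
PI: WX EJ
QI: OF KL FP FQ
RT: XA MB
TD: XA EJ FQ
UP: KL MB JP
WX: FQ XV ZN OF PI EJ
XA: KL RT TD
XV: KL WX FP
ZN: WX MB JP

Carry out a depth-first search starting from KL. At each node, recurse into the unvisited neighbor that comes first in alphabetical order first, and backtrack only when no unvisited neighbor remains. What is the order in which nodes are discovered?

KL, FP, MB, FQ, QI, OF, EJ, PI, WX, XV, ZN, JP, UP, TD, XA, RT

Visit KL
KL → FP
FP → MB
MB → FQ
FQ → QI
QI → OF
OF → EJ
EJ → PI
PI → WX
WX → XV
WX → ZN
ZN → JP
JP → UP
EJ → TD
TD → XA
XA → RT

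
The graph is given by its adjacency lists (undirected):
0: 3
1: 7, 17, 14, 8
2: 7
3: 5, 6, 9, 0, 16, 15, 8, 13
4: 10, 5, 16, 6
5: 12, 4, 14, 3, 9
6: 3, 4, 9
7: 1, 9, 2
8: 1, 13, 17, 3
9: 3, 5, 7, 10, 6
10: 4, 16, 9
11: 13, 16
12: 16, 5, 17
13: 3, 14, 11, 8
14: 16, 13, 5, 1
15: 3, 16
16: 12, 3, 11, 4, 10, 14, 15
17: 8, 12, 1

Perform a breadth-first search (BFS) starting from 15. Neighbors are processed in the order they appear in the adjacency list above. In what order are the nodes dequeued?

15 3 16 5 6 9 0 8 13 12 11 4 10 14 7 1 17 2

Visit 15; enqueue 3, 16 → queue [3, 16]
Visit 3; enqueue 5, 6, 9, 0, 8, 13 → queue [16, 5, 6, 9, 0, 8, 13]
Visit 16; enqueue 12, 11, 4, 10, 14 → queue [5, 6, 9, 0, 8, 13, 12, 11, 4, 10, 14]
Visit 5 → queue [6, 9, 0, 8, 13, 12, 11, 4, 10, 14]
Visit 6 → queue [9, 0, 8, 13, 12, 11, 4, 10, 14]
Visit 9; enqueue 7 → queue [0, 8, 13, 12, 11, 4, 10, 14, 7]
Visit 0 → queue [8, 13, 12, 11, 4, 10, 14, 7]
Visit 8; enqueue 1, 17 → queue [13, 12, 11, 4, 10, 14, 7, 1, 17]
Visit 13 → queue [12, 11, 4, 10, 14, 7, 1, 17]
Visit 12 → queue [11, 4, 10, 14, 7, 1, 17]
Visit 11 → queue [4, 10, 14, 7, 1, 17]
Visit 4 → queue [10, 14, 7, 1, 17]
Visit 10 → queue [14, 7, 1, 17]
Visit 14 → queue [7, 1, 17]
Visit 7; enqueue 2 → queue [1, 17, 2]
Visit 1 → queue [17, 2]
Visit 17 → queue [2]
Visit 2 → queue []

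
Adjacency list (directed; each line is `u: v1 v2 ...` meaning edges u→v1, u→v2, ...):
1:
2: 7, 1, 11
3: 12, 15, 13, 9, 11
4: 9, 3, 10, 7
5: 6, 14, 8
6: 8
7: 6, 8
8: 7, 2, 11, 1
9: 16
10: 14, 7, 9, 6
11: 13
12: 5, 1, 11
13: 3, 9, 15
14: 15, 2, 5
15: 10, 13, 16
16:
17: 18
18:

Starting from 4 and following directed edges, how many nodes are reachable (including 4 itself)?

BFS from 4 visits: 4, 9, 3, 10, 7, 16, 12, 15, 13, 11, 14, 6, 8, 5, 1, 2
Reachable nodes: 16 of 18 total.

16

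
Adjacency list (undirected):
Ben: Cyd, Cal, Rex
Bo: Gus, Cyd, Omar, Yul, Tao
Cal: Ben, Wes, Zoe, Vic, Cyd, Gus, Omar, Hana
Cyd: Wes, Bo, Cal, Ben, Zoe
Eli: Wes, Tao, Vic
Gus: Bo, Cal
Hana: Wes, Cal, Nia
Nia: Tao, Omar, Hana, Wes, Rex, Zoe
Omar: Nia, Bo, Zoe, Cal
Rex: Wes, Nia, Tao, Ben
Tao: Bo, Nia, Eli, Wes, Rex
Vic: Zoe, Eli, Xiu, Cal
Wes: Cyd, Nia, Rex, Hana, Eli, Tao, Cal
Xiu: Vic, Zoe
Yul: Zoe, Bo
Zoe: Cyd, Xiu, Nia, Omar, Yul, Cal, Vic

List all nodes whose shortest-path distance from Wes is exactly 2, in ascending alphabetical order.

Ben, Bo, Gus, Omar, Vic, Zoe

Level 0: Wes
Level 1: Cal, Cyd, Eli, Hana, Nia, Rex, Tao
Level 2: Ben, Bo, Gus, Omar, Vic, Zoe
Level 3: Xiu, Yul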